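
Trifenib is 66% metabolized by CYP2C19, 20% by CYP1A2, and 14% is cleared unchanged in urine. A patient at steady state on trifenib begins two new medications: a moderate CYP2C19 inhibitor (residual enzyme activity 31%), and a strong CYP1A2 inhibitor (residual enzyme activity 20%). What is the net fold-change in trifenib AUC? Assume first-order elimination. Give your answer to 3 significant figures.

2.60

The CYP2C19 pathway (66% of clearance) falls to 0.31× activity: 0.66 × 0.31 = 0.2046.
The CYP1A2 pathway (20% of clearance) drops to 0.2× activity: 0.2 × 0.2 = 0.04.
Non-CYP routes (14%) are unchanged.
Relative clearance = 0.2046 + 0.04 + 0.14 = 0.3846.
Net AUC ratio = 1 / 0.3846 = 2.60.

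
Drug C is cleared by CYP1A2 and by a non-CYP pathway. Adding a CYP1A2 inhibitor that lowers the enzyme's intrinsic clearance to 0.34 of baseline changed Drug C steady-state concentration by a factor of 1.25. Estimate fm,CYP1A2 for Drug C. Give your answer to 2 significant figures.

Call the CYP1A2 fraction fm. After the interaction, CL_new/CL_old = fm × 0.34 + (1 − fm).
Steady-state concentration ratio = 1 / (new CL fraction), so new CL fraction = 1 / 1.25 = 0.8.
fm × 0.34 + 1 − fm = 0.8  ⇒  fm × (0.34 − 1) = −0.2  ⇒  fm = 0.30.

0.30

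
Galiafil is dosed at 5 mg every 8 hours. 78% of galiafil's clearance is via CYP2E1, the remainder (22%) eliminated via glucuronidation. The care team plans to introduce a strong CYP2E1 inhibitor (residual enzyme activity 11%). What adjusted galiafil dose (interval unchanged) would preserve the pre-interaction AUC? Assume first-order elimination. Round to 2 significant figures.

1.5 mg

The CYP2E1 pathway (78% of clearance) drops to 0.11× activity: 0.78 × 0.11 = 0.0858.
The remaining 22% of clearance is unaffected.
New clearance relative to baseline: 0.0858 + 0.22 = 0.3058.
Exposure is unchanged when dose changes in proportion to clearance. New dose = 5 mg × 0.3058 = 1.5 mg.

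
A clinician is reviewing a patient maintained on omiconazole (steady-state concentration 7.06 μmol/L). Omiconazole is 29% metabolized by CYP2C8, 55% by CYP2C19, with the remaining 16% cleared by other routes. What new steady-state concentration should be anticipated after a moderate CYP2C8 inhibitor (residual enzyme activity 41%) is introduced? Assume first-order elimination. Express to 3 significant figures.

8.52 μmol/L

CYP2C8: 0.29 × 0.41 = 0.1189
CYP2C19: 0.55 (unchanged)
Other: 0.16 (unchanged)
CL_new/CL_old = 0.1189 + 0.55 + 0.16 = 0.8289.
With dosing unchanged, steady-state concentration scales as 1/CL: 7.06 / 0.8289 = 8.52 μmol/L.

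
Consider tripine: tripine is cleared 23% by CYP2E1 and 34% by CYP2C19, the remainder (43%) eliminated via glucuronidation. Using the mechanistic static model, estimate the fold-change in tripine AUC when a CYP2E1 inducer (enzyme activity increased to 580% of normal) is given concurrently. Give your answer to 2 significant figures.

0.48

CYP2E1: 0.23 × 5.8 = 1.334
CYP2C19: 0.34 (unchanged)
Other: 0.43 (unchanged)
New clearance relative to baseline: 1.334 + 0.34 + 0.43 = 2.104.
AUC is inversely proportional to clearance, so the fold-change is 1 / 2.104 = 0.48.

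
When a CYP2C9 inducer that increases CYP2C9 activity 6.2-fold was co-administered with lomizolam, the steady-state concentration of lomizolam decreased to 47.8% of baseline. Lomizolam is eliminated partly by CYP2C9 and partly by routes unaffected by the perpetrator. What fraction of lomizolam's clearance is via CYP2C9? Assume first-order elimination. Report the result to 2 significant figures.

0.21

Write x for the fraction cleared via CYP2C9. The observed steady-state concentration change means clearance rose to 1/0.478 = 2.092 of baseline.
Only the CYP2C9 route changed, so 2.092 = x·6.2 + (1 − x), giving x = 0.21.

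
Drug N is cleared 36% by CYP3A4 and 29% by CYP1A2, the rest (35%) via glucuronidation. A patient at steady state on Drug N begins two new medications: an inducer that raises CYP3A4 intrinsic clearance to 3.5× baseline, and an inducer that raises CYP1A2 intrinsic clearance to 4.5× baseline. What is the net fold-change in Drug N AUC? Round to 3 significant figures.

0.343

CYP3A4: 0.36 × 3.5 = 1.26
CYP1A2: 0.29 × 4.5 = 1.305
Other: 0.35 (unchanged)
Relative clearance = 1.26 + 1.305 + 0.35 = 2.915.
AUC ∝ 1/CL: fold-change = 1 / 2.915 = 0.343.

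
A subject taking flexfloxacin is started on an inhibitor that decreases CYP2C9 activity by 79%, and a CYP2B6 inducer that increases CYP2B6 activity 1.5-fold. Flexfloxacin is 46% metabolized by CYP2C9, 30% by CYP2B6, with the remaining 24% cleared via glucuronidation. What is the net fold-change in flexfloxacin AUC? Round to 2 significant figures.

1.3

The CYP2C9 pathway (46% of clearance) falls to 0.21× activity: 0.46 × 0.21 = 0.0966.
The CYP2B6 pathway (30% of clearance) increases to 1.5× activity: 0.3 × 1.5 = 0.45.
The remaining 24% of clearance is unaffected.
Relative clearance = 0.0966 + 0.45 + 0.24 = 0.7866.
Because AUC varies inversely with clearance, the combined effect is 1 / 0.7866 = 1.3.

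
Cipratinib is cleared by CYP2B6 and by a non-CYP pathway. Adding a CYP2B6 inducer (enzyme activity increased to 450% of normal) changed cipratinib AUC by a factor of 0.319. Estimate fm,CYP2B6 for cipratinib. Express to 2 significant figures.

CL'/CL = 1 / 0.319 = 3.135
4.5·fm + (1 − fm) = 3.135
fm = (3.135 − 1) / (4.5 − 1) = 0.61

0.61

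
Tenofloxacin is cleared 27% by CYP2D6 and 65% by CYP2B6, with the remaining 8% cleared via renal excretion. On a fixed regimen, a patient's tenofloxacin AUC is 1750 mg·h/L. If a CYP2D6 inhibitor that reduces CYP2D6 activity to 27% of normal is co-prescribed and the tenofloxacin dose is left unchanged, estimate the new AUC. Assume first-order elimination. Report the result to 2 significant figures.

2.2 × 10³ mg·h/L

The CYP2D6 pathway (27% of clearance) is reduced to 0.27× activity: 0.27 × 0.27 = 0.0729.
CYP2B6 (65%) and the residual 8% are unaffected.
Relative clearance = 0.0729 + 0.65 + 0.08 = 0.8029.
New AUC = baseline ÷ relative clearance = 1750 / 0.8029 = 2.2 × 10³ mg·h/L.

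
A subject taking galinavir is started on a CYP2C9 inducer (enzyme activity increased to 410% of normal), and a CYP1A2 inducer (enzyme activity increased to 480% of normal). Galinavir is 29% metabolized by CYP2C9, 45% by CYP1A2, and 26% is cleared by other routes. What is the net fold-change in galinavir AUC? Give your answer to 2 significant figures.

0.28

CYP2C9: 0.29 × 4.1 = 1.189
CYP1A2: 0.45 × 4.8 = 2.16
Other: 0.26 (unchanged)
Relative clearance = 1.189 + 2.16 + 0.26 = 3.609.
Because AUC varies inversely with clearance, the combined effect is 1 / 3.609 = 0.28.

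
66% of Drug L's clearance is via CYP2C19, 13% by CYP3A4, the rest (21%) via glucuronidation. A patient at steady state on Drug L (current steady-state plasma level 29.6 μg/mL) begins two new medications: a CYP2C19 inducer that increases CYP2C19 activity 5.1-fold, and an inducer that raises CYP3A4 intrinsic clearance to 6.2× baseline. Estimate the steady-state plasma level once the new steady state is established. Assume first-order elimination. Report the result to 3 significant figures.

CYP2C19: 0.66 × 5.1 = 3.366
CYP3A4: 0.13 × 6.2 = 0.806
Other: 0.21 (unchanged)
New clearance relative to baseline: 3.366 + 0.806 + 0.21 = 4.382.
Dividing the baseline by the relative clearance: 29.6 / 4.382 = 6.75 μg/mL.

6.75 μg/mL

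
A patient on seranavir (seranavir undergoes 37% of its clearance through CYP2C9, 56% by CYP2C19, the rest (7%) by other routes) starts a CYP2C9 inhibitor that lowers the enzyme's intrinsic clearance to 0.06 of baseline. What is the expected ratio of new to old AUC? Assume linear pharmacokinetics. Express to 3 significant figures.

1.53

CYP2C9: 0.37 × 0.06 = 0.0222
CYP2C19: 0.56 (unchanged)
Other: 0.07 (unchanged)
New clearance relative to baseline: 0.0222 + 0.56 + 0.07 = 0.6522.
AUC is inversely proportional to clearance, so the fold-change is 1 / 0.6522 = 1.53.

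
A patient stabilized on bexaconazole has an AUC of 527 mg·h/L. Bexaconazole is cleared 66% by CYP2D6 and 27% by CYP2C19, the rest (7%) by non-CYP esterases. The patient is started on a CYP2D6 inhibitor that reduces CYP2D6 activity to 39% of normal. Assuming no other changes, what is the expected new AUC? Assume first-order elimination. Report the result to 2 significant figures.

The CYP2D6 pathway (66% of clearance) is reduced to 0.39× activity: 0.66 × 0.39 = 0.2574.
CYP2C19 (27%) and the residual 7% are unaffected.
Relative clearance = 0.2574 + 0.27 + 0.07 = 0.5974.
With dosing unchanged, AUC scales as 1/CL: 527 / 0.5974 = 8.8 × 10² mg·h/L.

8.8 × 10² mg·h/L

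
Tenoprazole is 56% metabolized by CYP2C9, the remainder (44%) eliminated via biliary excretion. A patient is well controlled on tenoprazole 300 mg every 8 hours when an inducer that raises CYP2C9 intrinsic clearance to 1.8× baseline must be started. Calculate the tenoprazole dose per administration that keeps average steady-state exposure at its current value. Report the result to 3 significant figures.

The CYP2C9 pathway (56% of clearance) is boosted to 1.8× activity: 0.56 × 1.8 = 1.008.
Non-CYP routes (44%) are unchanged.
CL_new/CL_old = 1.008 + 0.44 = 1.448.
Css,avg = (dose rate)/CL, so holding Css fixed requires dose ∝ CL: 300 × 1.448 = 434 mg.

434 mg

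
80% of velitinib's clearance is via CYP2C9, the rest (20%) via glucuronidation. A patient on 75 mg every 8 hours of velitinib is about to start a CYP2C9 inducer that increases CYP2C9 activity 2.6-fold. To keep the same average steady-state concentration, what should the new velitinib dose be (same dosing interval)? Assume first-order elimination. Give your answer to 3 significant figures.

171 mg

The CYP2C9 pathway (80% of clearance) rises to 2.6× activity: 0.8 × 2.6 = 2.08.
Non-CYP routes (20%) are unchanged.
New clearance relative to baseline: 2.08 + 0.2 = 2.28.
To maintain the same steady-state level, dose must scale with clearance: new dose = 75 × 2.28 = 171 mg.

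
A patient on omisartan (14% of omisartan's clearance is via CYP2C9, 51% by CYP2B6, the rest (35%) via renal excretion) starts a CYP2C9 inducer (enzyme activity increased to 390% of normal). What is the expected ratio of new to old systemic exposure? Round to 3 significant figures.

CYP2C9: 0.14 × 3.9 = 0.546
CYP2B6: 0.51 (unchanged)
Other: 0.35 (unchanged)
CL_new/CL_old = 0.546 + 0.51 + 0.35 = 1.406.
Systemic exposure is inversely proportional to clearance, so the fold-change is 1 / 1.406 = 0.711.

0.711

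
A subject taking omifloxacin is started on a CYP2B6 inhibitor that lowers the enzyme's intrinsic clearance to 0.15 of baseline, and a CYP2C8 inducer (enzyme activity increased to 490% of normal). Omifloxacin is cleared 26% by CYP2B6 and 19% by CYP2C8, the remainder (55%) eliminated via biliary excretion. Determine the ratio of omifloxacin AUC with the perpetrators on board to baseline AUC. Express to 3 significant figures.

CYP2B6: 0.26 × 0.15 = 0.039
CYP2C8: 0.19 × 4.9 = 0.931
Other: 0.55 (unchanged)
New clearance relative to baseline: 0.039 + 0.931 + 0.55 = 1.52.
AUC ∝ 1/CL: fold-change = 1 / 1.52 = 0.658.

0.658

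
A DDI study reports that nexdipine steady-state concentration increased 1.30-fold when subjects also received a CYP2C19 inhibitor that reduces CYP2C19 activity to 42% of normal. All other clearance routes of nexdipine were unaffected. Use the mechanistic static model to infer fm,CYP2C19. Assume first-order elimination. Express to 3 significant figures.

0.398

Call the CYP2C19 fraction fm. After the interaction, CL_new/CL_old = fm × 0.42 + (1 − fm).
Steady-state concentration ratio = 1 / (new CL fraction), so new CL fraction = 1 / 1.30 = 0.7692.
fm × 0.42 + 1 − fm = 0.7692  ⇒  fm × (0.42 − 1) = −0.2308  ⇒  fm = 0.398.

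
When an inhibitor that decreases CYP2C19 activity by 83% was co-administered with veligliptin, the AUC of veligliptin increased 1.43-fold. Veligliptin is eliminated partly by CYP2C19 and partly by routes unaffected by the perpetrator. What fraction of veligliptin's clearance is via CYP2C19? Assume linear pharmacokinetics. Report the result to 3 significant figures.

0.362

Let x = fm,CYP2C19. Because AUC ∝ 1/CL, relative clearance fell to 1/1.43 = 0.6993.
Only the CYP2C19 route changed, so 0.6993 = x·0.17 + (1 − x), giving x = 0.362.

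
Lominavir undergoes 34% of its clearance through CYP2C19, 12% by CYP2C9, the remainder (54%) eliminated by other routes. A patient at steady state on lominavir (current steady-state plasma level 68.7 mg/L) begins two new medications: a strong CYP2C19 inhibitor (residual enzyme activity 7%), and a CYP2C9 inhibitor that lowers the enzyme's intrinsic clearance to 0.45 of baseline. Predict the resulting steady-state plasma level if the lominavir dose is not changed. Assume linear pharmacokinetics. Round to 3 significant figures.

111 mg/L

CYP2C19: 0.34 × 0.07 = 0.0238
CYP2C9: 0.12 × 0.45 = 0.054
Other: 0.54 (unchanged)
CL_new/CL_old = 0.0238 + 0.054 + 0.54 = 0.6178.
Steady-state plasma level ∝ 1/CL: new value = 68.7 / 0.6178 = 111 mg/L.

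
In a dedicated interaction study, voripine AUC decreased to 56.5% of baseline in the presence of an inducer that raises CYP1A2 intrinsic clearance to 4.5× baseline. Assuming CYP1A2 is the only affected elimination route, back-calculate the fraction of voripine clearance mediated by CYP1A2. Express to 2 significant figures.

0.22

Call the CYP1A2 fraction fm. After the interaction, CL_new/CL_old = fm × 4.5 + (1 − fm).
AUC ratio = 1 / (new CL fraction), so new CL fraction = 1 / 0.565 = 1.77.
fm × 4.5 + 1 − fm = 1.77  ⇒  fm × (4.5 − 1) = 0.7699  ⇒  fm = 0.22.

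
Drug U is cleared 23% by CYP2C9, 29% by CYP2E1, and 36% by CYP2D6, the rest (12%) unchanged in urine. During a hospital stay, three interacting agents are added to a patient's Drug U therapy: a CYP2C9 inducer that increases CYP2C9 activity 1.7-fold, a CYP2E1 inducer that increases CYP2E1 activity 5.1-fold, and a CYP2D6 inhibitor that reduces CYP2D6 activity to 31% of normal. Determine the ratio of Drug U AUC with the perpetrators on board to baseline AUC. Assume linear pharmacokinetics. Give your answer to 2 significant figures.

0.48

The CYP2C9 pathway (23% of clearance) increases to 1.7× activity: 0.23 × 1.7 = 0.391.
The CYP2E1 pathway (29% of clearance) is boosted to 5.1× activity: 0.29 × 5.1 = 1.479.
The CYP2D6 pathway (36% of clearance) is reduced to 0.31× activity: 0.36 × 0.31 = 0.1116.
The remaining 12% of clearance is unaffected.
New clearance relative to baseline: 0.391 + 1.479 + 0.1116 + 0.12 = 2.1016.
Because AUC varies inversely with clearance, the combined effect is 1 / 2.1016 = 0.48.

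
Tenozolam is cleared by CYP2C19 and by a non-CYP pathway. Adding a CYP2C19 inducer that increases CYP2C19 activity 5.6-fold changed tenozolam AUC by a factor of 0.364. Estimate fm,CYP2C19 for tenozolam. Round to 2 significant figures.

Call the CYP2C19 fraction fm. After the interaction, CL_new/CL_old = fm × 5.6 + (1 − fm).
AUC ratio = 1 / (new CL fraction), so new CL fraction = 1 / 0.364 = 2.747.
fm × 5.6 + 1 − fm = 2.747  ⇒  fm × (5.6 − 1) = 1.747  ⇒  fm = 0.38.

0.38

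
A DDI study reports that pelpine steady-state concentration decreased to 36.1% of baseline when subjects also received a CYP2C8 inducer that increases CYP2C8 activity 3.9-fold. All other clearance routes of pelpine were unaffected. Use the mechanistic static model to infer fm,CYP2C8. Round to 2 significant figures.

0.61

Let fm be the CYP2C8 fraction. New clearance relative to baseline = fm × 3.9 + (1 − fm).
Steady-state concentration ratio = 1 / (new CL fraction), so new CL fraction = 1 / 0.361 = 2.77.
fm × 3.9 + 1 − fm = 2.77  ⇒  fm × (3.9 − 1) = 1.77  ⇒  fm = 0.61.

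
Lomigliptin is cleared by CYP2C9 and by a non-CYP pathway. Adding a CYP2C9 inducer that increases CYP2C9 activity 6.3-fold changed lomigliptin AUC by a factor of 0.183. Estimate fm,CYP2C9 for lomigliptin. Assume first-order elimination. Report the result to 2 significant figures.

0.84

Write x for the fraction cleared via CYP2C9. The observed AUC change means clearance rose to 1/0.183 = 5.464 of baseline.
Only the CYP2C9 route changed, so 5.464 = x·6.3 + (1 − x), giving x = 0.84.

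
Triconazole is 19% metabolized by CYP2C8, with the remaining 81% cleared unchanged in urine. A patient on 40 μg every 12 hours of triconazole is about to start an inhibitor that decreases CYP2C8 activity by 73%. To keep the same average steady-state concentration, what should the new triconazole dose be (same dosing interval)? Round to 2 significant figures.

CYP2C8: 0.19 × 0.27 = 0.0513
Other: 0.81 (unchanged)
New clearance relative to baseline: 0.0513 + 0.81 = 0.8613.
To maintain the same steady-state level, dose must scale with clearance: new dose = 40 × 0.8613 = 34 μg.

34 μg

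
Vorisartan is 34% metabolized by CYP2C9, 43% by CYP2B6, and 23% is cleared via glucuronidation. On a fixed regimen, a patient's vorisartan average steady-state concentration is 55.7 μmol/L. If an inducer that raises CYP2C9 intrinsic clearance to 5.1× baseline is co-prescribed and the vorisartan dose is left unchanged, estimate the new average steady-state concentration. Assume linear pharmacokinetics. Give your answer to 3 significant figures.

CYP2C9: 0.34 × 5.1 = 1.734
CYP2B6: 0.43 (unchanged)
Other: 0.23 (unchanged)
Relative clearance = 1.734 + 0.43 + 0.23 = 2.394.
Average steady-state concentration ∝ 1/CL, so new value = 55.7 / 2.394 = 23.3 μmol/L.

23.3 μmol/L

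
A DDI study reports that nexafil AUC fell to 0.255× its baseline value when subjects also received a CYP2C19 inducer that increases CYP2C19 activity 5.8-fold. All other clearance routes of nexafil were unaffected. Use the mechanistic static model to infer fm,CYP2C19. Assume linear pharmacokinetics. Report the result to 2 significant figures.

Let fm be the CYP2C19 fraction. New clearance relative to baseline = fm × 5.8 + (1 − fm).
AUC ratio = 1 / (new CL fraction), so new CL fraction = 1 / 0.255 = 3.922.
fm × 5.8 + 1 − fm = 3.922  ⇒  fm × (5.8 − 1) = 2.922  ⇒  fm = 0.61.

0.61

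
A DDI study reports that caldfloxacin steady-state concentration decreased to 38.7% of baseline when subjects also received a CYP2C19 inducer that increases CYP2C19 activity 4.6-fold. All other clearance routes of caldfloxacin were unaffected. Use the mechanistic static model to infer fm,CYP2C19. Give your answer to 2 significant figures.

Let x = fm,CYP2C19. Because steady-state concentration ∝ 1/CL, relative clearance rose to 1/0.387 = 2.584.
Setting x·4.6 + (1 − x) = 2.584 and solving: x = (2.584 − 1)/(4.6 − 1) = 0.44.

0.44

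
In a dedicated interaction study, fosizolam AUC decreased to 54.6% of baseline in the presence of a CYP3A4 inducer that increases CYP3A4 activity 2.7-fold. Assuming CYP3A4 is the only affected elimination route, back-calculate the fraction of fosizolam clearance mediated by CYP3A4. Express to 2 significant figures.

0.49

Let fm be the CYP3A4 fraction. New clearance relative to baseline = fm × 2.7 + (1 − fm).
AUC ratio = 1 / (new CL fraction), so new CL fraction = 1 / 0.546 = 1.832.
fm × 2.7 + 1 − fm = 1.832  ⇒  fm × (2.7 − 1) = 0.8315  ⇒  fm = 0.49.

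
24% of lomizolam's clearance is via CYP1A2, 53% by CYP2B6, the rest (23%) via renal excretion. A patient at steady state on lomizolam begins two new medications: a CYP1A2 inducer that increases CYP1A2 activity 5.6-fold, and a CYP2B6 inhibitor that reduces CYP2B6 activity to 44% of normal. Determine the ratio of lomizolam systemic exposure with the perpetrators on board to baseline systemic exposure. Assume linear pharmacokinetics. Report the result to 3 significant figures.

0.553

CYP1A2: 0.24 × 5.6 = 1.344
CYP2B6: 0.53 × 0.44 = 0.2332
Other: 0.23 (unchanged)
New clearance relative to baseline: 1.344 + 0.2332 + 0.23 = 1.8072.
Net systemic exposure ratio = 1 / 1.8072 = 0.553.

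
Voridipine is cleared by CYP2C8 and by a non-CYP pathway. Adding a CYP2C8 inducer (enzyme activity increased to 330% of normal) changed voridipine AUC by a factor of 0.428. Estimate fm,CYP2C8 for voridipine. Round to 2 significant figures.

CL'/CL = 1 / 0.428 = 2.336
3.3·fm + (1 − fm) = 2.336
fm = (2.336 − 1) / (3.3 − 1) = 0.58

0.58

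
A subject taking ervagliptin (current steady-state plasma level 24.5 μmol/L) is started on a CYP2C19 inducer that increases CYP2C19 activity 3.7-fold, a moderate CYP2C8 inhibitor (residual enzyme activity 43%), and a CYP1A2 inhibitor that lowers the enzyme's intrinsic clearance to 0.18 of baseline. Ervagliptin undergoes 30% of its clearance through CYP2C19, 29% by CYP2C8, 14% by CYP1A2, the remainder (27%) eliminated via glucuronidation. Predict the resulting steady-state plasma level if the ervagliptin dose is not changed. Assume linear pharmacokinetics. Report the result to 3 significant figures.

The CYP2C19 pathway (30% of clearance) is boosted to 3.7× activity: 0.3 × 3.7 = 1.11.
The CYP2C8 pathway (29% of clearance) falls to 0.43× activity: 0.29 × 0.43 = 0.1247.
The CYP1A2 pathway (14% of clearance) is reduced to 0.18× activity: 0.14 × 0.18 = 0.0252.
The remaining 27% of clearance is unaffected.
Relative clearance = 1.11 + 0.1247 + 0.0252 + 0.27 = 1.5299.
Steady-state plasma level ∝ 1/CL: new value = 24.5 / 1.5299 = 16.0 μmol/L.

16.0 μmol/L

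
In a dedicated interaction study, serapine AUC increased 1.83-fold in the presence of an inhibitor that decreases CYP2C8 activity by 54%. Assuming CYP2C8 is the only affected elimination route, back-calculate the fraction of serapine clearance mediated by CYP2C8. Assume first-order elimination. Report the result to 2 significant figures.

CL'/CL = 1 / 1.83 = 0.5464
0.46·fm + (1 − fm) = 0.5464
fm = (0.5464 − 1) / (0.46 − 1) = 0.84

0.84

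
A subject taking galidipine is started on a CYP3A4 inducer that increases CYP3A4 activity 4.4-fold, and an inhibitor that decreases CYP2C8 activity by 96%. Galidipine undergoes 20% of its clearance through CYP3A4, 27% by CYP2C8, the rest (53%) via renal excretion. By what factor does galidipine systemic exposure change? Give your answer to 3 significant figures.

The CYP3A4 pathway (20% of clearance) increases to 4.4× activity: 0.2 × 4.4 = 0.88.
The CYP2C8 pathway (27% of clearance) is reduced to 0.04× activity: 0.27 × 0.04 = 0.0108.
Non-CYP routes (53%) are unchanged.
New clearance relative to baseline: 0.88 + 0.0108 + 0.53 = 1.4208.
Net systemic exposure ratio = 1 / 1.4208 = 0.704.

0.704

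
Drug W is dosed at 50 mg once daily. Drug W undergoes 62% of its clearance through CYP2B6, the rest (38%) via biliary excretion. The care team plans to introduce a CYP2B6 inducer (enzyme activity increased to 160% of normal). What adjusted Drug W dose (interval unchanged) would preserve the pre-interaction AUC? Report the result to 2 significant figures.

69 mg

The CYP2B6 pathway (62% of clearance) rises to 1.6× activity: 0.62 × 1.6 = 0.992.
The remaining 38% of clearance is unaffected.
New clearance relative to baseline: 0.992 + 0.38 = 1.372.
Exposure is unchanged when dose changes in proportion to clearance. New dose = 50 mg × 1.372 = 69 mg.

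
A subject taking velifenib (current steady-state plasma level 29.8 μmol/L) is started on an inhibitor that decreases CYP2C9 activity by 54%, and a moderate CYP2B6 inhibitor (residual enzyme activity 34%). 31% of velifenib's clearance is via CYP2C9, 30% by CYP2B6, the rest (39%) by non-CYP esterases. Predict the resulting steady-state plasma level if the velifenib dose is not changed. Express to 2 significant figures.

47 μmol/L

The CYP2C9 pathway (31% of clearance) drops to 0.46× activity: 0.31 × 0.46 = 0.1426.
The CYP2B6 pathway (30% of clearance) is reduced to 0.34× activity: 0.3 × 0.34 = 0.102.
Non-CYP routes (39%) are unchanged.
CL_new/CL_old = 0.1426 + 0.102 + 0.39 = 0.6346.
Steady-state plasma level ∝ 1/CL: new value = 29.8 / 0.6346 = 47 μmol/L.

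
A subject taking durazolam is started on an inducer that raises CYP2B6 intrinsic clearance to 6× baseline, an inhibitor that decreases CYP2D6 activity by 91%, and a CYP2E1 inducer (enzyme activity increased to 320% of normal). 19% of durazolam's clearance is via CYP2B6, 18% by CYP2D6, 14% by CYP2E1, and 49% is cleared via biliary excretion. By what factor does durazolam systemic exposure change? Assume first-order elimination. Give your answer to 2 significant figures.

The CYP2B6 pathway (19% of clearance) is boosted to 6× activity: 0.19 × 6 = 1.14.
The CYP2D6 pathway (18% of clearance) drops to 0.09× activity: 0.18 × 0.09 = 0.0162.
The CYP2E1 pathway (14% of clearance) increases to 3.2× activity: 0.14 × 3.2 = 0.448.
The remaining 49% of clearance is unaffected.
CL_new/CL_old = 1.14 + 0.0162 + 0.448 + 0.49 = 2.0942.
Net systemic exposure ratio = 1 / 2.0942 = 0.48.

0.48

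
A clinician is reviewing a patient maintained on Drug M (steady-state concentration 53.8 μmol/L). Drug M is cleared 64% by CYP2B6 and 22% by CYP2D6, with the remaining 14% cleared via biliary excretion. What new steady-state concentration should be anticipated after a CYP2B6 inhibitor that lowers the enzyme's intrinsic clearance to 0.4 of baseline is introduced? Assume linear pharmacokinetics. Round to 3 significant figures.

CYP2B6: 0.64 × 0.4 = 0.256
CYP2D6: 0.22 (unchanged)
Other: 0.14 (unchanged)
CL_new/CL_old = 0.256 + 0.22 + 0.14 = 0.616.
Steady-state concentration ∝ 1/CL, so new value = 53.8 / 0.616 = 87.3 μmol/L.

87.3 μmol/L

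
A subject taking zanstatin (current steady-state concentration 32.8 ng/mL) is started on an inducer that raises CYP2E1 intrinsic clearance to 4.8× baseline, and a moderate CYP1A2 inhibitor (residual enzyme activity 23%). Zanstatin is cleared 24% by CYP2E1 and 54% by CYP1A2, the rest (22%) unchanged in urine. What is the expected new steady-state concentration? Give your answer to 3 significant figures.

21.9 ng/mL

The CYP2E1 pathway (24% of clearance) is boosted to 4.8× activity: 0.24 × 4.8 = 1.152.
The CYP1A2 pathway (54% of clearance) is reduced to 0.23× activity: 0.54 × 0.23 = 0.1242.
The remaining 22% of clearance is unaffected.
New clearance relative to baseline: 1.152 + 0.1242 + 0.22 = 1.4962.
Dividing the baseline by the relative clearance: 32.8 / 1.4962 = 21.9 ng/mL.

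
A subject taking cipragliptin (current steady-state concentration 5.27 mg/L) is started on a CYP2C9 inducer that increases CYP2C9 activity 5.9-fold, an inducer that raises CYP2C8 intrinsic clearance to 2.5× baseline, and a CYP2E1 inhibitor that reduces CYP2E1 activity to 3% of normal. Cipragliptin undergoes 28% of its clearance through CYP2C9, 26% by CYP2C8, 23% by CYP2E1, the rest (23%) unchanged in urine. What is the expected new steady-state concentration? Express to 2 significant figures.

CYP2C9: 0.28 × 5.9 = 1.652
CYP2C8: 0.26 × 2.5 = 0.65
CYP2E1: 0.23 × 0.03 = 0.0069
Other: 0.23 (unchanged)
CL_new/CL_old = 1.652 + 0.65 + 0.0069 + 0.23 = 2.5389.
Steady-state concentration ∝ 1/CL: new value = 5.27 / 2.5389 = 2.1 mg/L.

2.1 mg/L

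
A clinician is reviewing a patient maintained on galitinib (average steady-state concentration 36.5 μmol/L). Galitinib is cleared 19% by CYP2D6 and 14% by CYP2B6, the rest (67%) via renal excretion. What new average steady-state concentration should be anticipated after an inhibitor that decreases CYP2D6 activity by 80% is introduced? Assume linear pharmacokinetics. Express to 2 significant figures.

The CYP2D6 pathway (19% of clearance) drops to 0.2× activity: 0.19 × 0.2 = 0.038.
CYP2B6 (14%) and the residual 67% are unaffected.
CL_new/CL_old = 0.038 + 0.14 + 0.67 = 0.848.
With dosing unchanged, average steady-state concentration scales as 1/CL: 36.5 / 0.848 = 43 μmol/L.

43 μmol/L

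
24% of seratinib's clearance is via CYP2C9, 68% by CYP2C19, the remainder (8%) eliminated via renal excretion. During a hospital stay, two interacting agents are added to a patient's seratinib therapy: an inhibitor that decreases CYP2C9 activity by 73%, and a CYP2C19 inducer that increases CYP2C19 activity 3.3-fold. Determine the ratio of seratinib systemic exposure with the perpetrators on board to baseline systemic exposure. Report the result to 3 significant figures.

The CYP2C9 pathway (24% of clearance) drops to 0.27× activity: 0.24 × 0.27 = 0.0648.
The CYP2C19 pathway (68% of clearance) increases to 3.3× activity: 0.68 × 3.3 = 2.244.
The remaining 8% of clearance is unaffected.
CL_new/CL_old = 0.0648 + 2.244 + 0.08 = 2.3888.
Net systemic exposure ratio = 1 / 2.3888 = 0.419.

0.419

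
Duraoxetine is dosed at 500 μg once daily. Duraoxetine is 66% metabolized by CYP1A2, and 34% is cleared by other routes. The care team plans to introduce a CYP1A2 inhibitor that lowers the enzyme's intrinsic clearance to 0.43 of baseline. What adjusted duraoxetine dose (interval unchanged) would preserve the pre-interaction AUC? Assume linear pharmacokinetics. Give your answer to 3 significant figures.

312 μg

The CYP1A2 pathway (66% of clearance) falls to 0.43× activity: 0.66 × 0.43 = 0.2838.
Non-CYP routes (34%) are unchanged.
New clearance relative to baseline: 0.2838 + 0.34 = 0.6238.
To maintain the same steady-state level, dose must scale with clearance: new dose = 500 × 0.6238 = 312 μg.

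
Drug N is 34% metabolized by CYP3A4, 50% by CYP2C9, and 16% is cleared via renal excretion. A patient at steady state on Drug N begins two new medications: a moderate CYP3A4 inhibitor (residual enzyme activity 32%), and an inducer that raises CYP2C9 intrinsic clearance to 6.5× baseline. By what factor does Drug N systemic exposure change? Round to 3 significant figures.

0.284

The CYP3A4 pathway (34% of clearance) is reduced to 0.32× activity: 0.34 × 0.32 = 0.1088.
The CYP2C9 pathway (50% of clearance) increases to 6.5× activity: 0.5 × 6.5 = 3.25.
The remaining 16% of clearance is unaffected.
Relative clearance = 0.1088 + 3.25 + 0.16 = 3.5188.
Because systemic exposure varies inversely with clearance, the combined effect is 1 / 3.5188 = 0.284.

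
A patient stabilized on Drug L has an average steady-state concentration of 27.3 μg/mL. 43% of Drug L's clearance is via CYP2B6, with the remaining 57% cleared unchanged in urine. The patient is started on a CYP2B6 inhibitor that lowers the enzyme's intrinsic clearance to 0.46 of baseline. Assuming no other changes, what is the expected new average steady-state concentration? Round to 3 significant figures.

35.6 μg/mL

The CYP2B6 pathway (43% of clearance) drops to 0.46× activity: 0.43 × 0.46 = 0.1978.
Non-CYP routes (57%) are unchanged.
CL_new/CL_old = 0.1978 + 0.57 = 0.7678.
Average steady-state concentration ∝ 1/CL, so new value = 27.3 / 0.7678 = 35.6 μg/mL.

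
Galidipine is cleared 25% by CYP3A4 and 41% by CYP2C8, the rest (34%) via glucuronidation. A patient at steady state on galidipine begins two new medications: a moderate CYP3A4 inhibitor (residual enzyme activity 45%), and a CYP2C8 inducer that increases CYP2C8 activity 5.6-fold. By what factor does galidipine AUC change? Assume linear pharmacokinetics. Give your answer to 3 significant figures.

The CYP3A4 pathway (25% of clearance) falls to 0.45× activity: 0.25 × 0.45 = 0.1125.
The CYP2C8 pathway (41% of clearance) rises to 5.6× activity: 0.41 × 5.6 = 2.296.
The remaining 34% of clearance is unaffected.
CL_new/CL_old = 0.1125 + 2.296 + 0.34 = 2.7485.
AUC ∝ 1/CL: fold-change = 1 / 2.7485 = 0.364.

0.364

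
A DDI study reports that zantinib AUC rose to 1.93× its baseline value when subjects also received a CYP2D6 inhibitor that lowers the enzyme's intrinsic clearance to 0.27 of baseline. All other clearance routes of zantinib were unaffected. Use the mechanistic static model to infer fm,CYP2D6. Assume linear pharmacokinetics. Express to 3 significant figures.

Let fm be the CYP2D6 fraction. New clearance relative to baseline = fm × 0.27 + (1 − fm).
AUC ratio = 1 / (new CL fraction), so new CL fraction = 1 / 1.93 = 0.5181.
fm × 0.27 + 1 − fm = 0.5181  ⇒  fm × (0.27 − 1) = −0.4819  ⇒  fm = 0.660.

0.660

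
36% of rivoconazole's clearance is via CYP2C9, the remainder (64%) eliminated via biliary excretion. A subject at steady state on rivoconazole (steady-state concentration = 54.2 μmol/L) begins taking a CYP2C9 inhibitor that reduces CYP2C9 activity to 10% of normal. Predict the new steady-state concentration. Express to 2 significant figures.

80 μmol/L

The CYP2C9 pathway (36% of clearance) drops to 0.1× activity: 0.36 × 0.1 = 0.036.
Non-CYP routes (64%) are unchanged.
New clearance relative to baseline: 0.036 + 0.64 = 0.676.
Steady-state concentration ∝ 1/CL, so new value = 54.2 / 0.676 = 80 μmol/L.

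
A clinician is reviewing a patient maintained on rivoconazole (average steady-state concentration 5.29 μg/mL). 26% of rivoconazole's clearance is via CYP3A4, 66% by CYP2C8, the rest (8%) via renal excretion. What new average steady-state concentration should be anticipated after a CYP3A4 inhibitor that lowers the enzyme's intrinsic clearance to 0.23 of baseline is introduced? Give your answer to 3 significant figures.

The CYP3A4 pathway (26% of clearance) falls to 0.23× activity: 0.26 × 0.23 = 0.0598.
CYP2C8 (66%) and the residual 8% are unaffected.
Relative clearance = 0.0598 + 0.66 + 0.08 = 0.7998.
New average steady-state concentration = baseline ÷ relative clearance = 5.29 / 0.7998 = 6.61 μg/mL.

6.61 μg/mL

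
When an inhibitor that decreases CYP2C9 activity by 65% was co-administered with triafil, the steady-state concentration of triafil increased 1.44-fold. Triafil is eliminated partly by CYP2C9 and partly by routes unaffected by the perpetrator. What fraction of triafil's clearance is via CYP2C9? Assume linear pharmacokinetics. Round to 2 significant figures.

0.47

Let x = fm,CYP2C9. Because steady-state concentration ∝ 1/CL, relative clearance fell to 1/1.44 = 0.6944.
Only the CYP2C9 route changed, so 0.6944 = x·0.35 + (1 − x), giving x = 0.47.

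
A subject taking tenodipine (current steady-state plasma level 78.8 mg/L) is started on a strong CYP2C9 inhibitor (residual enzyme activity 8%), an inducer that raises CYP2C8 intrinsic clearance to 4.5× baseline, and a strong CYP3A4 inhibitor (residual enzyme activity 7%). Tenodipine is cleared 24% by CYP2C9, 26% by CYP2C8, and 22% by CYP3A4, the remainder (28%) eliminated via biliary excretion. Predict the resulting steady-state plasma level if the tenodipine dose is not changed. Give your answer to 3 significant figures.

53.1 mg/L

The CYP2C9 pathway (24% of clearance) falls to 0.08× activity: 0.24 × 0.08 = 0.0192.
The CYP2C8 pathway (26% of clearance) is boosted to 4.5× activity: 0.26 × 4.5 = 1.17.
The CYP3A4 pathway (22% of clearance) drops to 0.07× activity: 0.22 × 0.07 = 0.0154.
The remaining 28% of clearance is unaffected.
New clearance relative to baseline: 0.0192 + 1.17 + 0.0154 + 0.28 = 1.4846.
New steady-state plasma level = 78.8 / 1.4846 = 53.1 mg/L (concentration scales inversely with clearance).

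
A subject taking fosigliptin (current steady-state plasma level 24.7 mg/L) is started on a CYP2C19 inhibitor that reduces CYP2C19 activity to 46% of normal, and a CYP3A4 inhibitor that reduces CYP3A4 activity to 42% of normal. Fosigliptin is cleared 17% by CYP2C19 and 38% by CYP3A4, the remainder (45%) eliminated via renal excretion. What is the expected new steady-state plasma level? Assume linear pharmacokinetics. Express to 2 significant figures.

36 mg/L

The CYP2C19 pathway (17% of clearance) drops to 0.46× activity: 0.17 × 0.46 = 0.0782.
The CYP3A4 pathway (38% of clearance) falls to 0.42× activity: 0.38 × 0.42 = 0.1596.
Non-CYP routes (45%) are unchanged.
CL_new/CL_old = 0.0782 + 0.1596 + 0.45 = 0.6878.
New steady-state plasma level = 24.7 / 0.6878 = 36 mg/L (concentration scales inversely with clearance).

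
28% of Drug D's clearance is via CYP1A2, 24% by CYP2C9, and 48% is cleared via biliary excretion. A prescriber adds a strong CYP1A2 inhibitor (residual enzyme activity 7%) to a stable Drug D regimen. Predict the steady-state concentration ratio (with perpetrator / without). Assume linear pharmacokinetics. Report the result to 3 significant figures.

The CYP1A2 pathway (28% of clearance) drops to 0.07× activity: 0.28 × 0.07 = 0.0196.
CYP2C9 (24%) and the residual 48% are unaffected.
CL_new/CL_old = 0.0196 + 0.24 + 0.48 = 0.7396.
Steady-state concentration is inversely proportional to clearance, so the fold-change is 1 / 0.7396 = 1.35.

1.35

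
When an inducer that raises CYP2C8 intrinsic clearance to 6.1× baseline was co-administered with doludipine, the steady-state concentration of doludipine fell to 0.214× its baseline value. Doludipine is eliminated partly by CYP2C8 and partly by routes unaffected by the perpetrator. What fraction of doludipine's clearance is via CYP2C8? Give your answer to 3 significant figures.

Write x for the fraction cleared via CYP2C8. The observed steady-state concentration change means clearance rose to 1/0.214 = 4.673 of baseline.
Only the CYP2C8 route changed, so 4.673 = x·6.1 + (1 − x), giving x = 0.720.

0.720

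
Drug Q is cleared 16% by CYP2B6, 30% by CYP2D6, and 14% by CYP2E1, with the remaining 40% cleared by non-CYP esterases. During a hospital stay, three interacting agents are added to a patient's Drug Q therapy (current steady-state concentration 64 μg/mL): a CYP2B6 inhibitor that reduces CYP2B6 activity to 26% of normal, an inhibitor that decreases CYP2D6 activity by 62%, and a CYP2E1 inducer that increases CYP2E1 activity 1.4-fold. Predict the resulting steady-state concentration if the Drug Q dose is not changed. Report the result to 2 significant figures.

The CYP2B6 pathway (16% of clearance) falls to 0.26× activity: 0.16 × 0.26 = 0.0416.
The CYP2D6 pathway (30% of clearance) is reduced to 0.38× activity: 0.3 × 0.38 = 0.114.
The CYP2E1 pathway (14% of clearance) rises to 1.4× activity: 0.14 × 1.4 = 0.196.
The remaining 40% of clearance is unaffected.
Relative clearance = 0.0416 + 0.114 + 0.196 + 0.4 = 0.7516.
Dividing the baseline by the relative clearance: 64 / 0.7516 = 85 μg/mL.

85 μg/mL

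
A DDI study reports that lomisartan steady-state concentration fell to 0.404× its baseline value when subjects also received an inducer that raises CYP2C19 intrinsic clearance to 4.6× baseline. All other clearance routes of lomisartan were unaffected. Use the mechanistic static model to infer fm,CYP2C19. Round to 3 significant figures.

0.410

Call the CYP2C19 fraction fm. After the interaction, CL_new/CL_old = fm × 4.6 + (1 − fm).
Steady-state concentration ratio = 1 / (new CL fraction), so new CL fraction = 1 / 0.404 = 2.475.
fm × 4.6 + 1 − fm = 2.475  ⇒  fm × (4.6 − 1) = 1.475  ⇒  fm = 0.410.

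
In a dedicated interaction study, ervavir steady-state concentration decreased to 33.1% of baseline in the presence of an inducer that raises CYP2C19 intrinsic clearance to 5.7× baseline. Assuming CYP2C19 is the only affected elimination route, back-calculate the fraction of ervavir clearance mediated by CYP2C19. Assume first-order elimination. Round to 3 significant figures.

0.430

Write x for the fraction cleared via CYP2C19. The observed steady-state concentration change means clearance rose to 1/0.331 = 3.021 of baseline.
Only the CYP2C19 route changed, so 3.021 = x·5.7 + (1 − x), giving x = 0.430.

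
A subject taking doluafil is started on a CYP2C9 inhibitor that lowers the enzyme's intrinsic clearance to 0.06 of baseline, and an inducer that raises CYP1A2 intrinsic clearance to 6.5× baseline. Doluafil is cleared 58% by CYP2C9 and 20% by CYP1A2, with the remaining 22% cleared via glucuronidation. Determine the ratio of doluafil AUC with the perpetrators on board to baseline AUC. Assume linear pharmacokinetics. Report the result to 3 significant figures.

0.643

The CYP2C9 pathway (58% of clearance) is reduced to 0.06× activity: 0.58 × 0.06 = 0.0348.
The CYP1A2 pathway (20% of clearance) rises to 6.5× activity: 0.2 × 6.5 = 1.3.
Non-CYP routes (22%) are unchanged.
CL_new/CL_old = 0.0348 + 1.3 + 0.22 = 1.5548.
AUC ∝ 1/CL: fold-change = 1 / 1.5548 = 0.643.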